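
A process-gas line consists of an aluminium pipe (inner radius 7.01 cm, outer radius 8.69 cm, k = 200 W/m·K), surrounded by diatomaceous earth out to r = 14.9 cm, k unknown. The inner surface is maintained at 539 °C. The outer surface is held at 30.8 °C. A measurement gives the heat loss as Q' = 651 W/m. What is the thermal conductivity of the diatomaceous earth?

ΣR = ΔT/Q' = |539 − 30.8|/651 = 0.7806 m·K/W
Known resistances:
  R'_aluminium = ln(0.0869/0.0701)/(2πk) = 0.2148/(2π·200) = 1.710×10^-4 m·K/W
R_diatomaceous earth = ΣR − ΣR_known = 0.7806 − 1.710×10^-4 = 0.7804 m·K/W
ln(r₂/r₁)/(2πk) = 0.7804 ⇒ k = 0.5392/(2π·0.7804) = 0.110 W/m·K

k = 0.110 W/m·K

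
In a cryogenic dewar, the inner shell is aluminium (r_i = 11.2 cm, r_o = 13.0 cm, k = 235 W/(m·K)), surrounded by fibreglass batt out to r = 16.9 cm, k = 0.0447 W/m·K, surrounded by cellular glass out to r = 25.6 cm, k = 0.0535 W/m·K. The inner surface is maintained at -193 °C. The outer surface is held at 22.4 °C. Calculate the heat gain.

Q = 35.0 W

Treat each layer as a resistance in series:
  R_aluminium = (1/0.112 − 1/0.130)/(4πk) = 1.236/(4π·235) = 4.186×10^-4 K/W
  R_fibreglass batt = (1/0.130 − 1/0.169)/(4πk) = 1.775/(4π·0.0447) = 3.160 K/W
  R_cellular glass = (1/0.169 − 1/0.256)/(4πk) = 2.011/(4π·0.0535) = 2.991 K/W
ΣR = 4.186×10^-4 + 3.160 + 2.991 = 6.151 K/W
Q = ΔT/ΣR = (-193 °C − 22.4 °C)/6.151 = -35.0 W
(Negative Q ⇒ heat flows inward; heat gain = 35.0 W.)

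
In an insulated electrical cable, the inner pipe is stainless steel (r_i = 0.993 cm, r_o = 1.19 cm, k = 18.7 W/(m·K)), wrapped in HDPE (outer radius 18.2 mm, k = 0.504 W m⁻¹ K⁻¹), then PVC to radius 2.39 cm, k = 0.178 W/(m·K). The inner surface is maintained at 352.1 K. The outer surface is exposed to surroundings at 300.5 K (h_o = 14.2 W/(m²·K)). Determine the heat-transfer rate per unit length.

Treat each layer as a resistance in series:
  R'_stainless steel = ln(0.0119/0.00993)/(2πk) = 0.1810/(2π·18.7) = 0.001540 m·K/W
  R'_HDPE = ln(0.0182/0.0119)/(2πk) = 0.4249/(2π·0.504) = 0.1342 m·K/W
  R'_PVC = ln(0.0239/0.0182)/(2πk) = 0.2725/(2π·0.178) = 0.2436 m·K/W
  R'_conv,out = 1/(2πr h) = 1/(2π·0.0239·14.2) = 0.4690 m·K/W
ΣR = 0.001540 + 0.1342 + 0.2436 + 0.4690 = 0.8483 m·K/W
Q' = ΔT/ΣR = (352.1 K − 300.5 K)/0.8483 = 60.8 W/m

Q' = 60.8 W/m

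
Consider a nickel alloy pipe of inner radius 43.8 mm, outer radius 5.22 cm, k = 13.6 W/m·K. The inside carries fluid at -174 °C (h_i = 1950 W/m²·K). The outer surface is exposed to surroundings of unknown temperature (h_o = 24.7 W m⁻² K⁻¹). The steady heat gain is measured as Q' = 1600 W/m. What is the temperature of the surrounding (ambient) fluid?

Sum the resistances:
  R'_conv,in = 1/(2πr h) = 1/(2π·0.0438·1950) = 0.001863 m·K/W
  R'_nickel alloy = ln(0.0522/0.0438)/(2πk) = 0.1754/(2π·13.6) = 0.002053 m·K/W
  R'_conv,out = 1/(2πr h) = 1/(2π·0.0522·24.7) = 0.1234 m·K/W
ΣR = 0.1274 m·K/W
ΔT = Q'·ΣR = 1600 × 0.1274 = 203.8 K
Heat flows inward, so T_out = T_in + ΔT = -174 + 203.8 = 29.8 °C

T_out = 29.8 °C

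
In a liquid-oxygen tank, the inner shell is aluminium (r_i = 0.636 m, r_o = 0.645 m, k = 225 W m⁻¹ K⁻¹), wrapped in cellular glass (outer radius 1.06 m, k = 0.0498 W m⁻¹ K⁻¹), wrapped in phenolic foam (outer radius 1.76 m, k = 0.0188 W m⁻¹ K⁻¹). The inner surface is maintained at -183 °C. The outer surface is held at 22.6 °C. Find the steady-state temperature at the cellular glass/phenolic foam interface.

Treat each layer as a resistance in series:
  R_aluminium = (1/0.636 − 1/0.645)/(4πk) = 0.02194/(4π·225) = 7.759×10^-6 K/W
  R_cellular glass = (1/0.645 − 1/1.06)/(4πk) = 0.6070/(4π·0.0498) = 0.9699 K/W
  R_phenolic foam = (1/1.06 − 1/1.76)/(4πk) = 0.3752/(4π·0.0188) = 1.588 K/W
ΣR = 7.759×10^-6 + 0.9699 + 1.588 = 2.558 K/W
Q = ΔT/ΣR = (-183 °C − 22.6 °C)/2.558 = -80.38 W
From the inner boundary to the cellular glass/phenolic foam interface, ΣR_partial = 0.9699 K/W.
T_interface = T_in − Q·ΣR_partial = -183 °C − (-80.38)(0.9699) = -105 °C

T = -105 °C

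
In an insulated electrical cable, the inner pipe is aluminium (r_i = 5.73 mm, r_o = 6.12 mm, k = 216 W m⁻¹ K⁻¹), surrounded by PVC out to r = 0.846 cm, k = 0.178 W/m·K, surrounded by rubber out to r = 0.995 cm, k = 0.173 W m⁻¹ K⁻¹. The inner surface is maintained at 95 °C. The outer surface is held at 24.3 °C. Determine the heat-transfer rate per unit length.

Resistance network (inner→outer):
  R'_aluminium = ln(0.00612/0.00573)/(2πk) = 0.06585/(2π·216) = 4.852×10^-5 m·K/W
  R'_PVC = ln(0.00846/0.00612)/(2πk) = 0.3238/(2π·0.178) = 0.2895 m·K/W
  R'_rubber = ln(0.00995/0.00846)/(2πk) = 0.1622/(2π·0.173) = 0.1492 m·K/W
ΣR = 4.852×10^-5 + 0.2895 + 0.1492 = 0.4387 m·K/W
Q' = ΔT/ΣR = (95 °C − 24.3 °C)/0.4387 = 161 W/m

Q' = 161 W/m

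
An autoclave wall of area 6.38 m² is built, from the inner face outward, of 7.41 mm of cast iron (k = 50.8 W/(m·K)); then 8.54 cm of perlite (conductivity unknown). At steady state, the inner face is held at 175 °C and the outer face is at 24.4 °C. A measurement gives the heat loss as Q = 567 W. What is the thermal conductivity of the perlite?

ΣR = ΔT/Q = |175 − 24.4|/567 = 0.2656 K/W
Known resistances:
  R_cast iron = L/(kA) = 0.00741/(50.8·6.38) = 2.286×10^-5 K/W
R_perlite = ΣR − ΣR_known = 0.2656 − 2.286×10^-5 = 0.2656 K/W
L/(kA) = 0.2656 ⇒ k = 0.0854/(0.2656·6.38) = 0.0504 W/m·K

k = 0.0504 W/m·K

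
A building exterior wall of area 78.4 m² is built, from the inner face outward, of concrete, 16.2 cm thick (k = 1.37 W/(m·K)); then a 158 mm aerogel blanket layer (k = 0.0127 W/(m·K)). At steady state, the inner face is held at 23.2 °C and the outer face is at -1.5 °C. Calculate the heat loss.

Resistance network (inner→outer):
  R_concrete = L/(kA) = 0.162/(1.37·78.4) = 0.001508 K/W
  R_aerogel blanket = L/(kA) = 0.158/(0.0127·78.4) = 0.1587 K/W
ΣR = 0.001508 + 0.1587 = 0.1602 K/W
Q = ΔT/ΣR = (23.2 °C − -1.5 °C)/0.1602 = 154 W

Q = 154 W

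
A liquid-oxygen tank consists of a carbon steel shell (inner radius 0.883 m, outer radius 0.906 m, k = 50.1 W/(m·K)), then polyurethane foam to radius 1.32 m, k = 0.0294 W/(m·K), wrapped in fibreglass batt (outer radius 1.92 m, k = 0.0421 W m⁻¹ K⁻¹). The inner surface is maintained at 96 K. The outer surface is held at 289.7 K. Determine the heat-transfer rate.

Q = 140 W

Treat each layer as a resistance in series:
  R_carbon steel = (1/0.883 − 1/0.906)/(4πk) = 0.02875/(4π·50.1) = 4.567×10^-5 K/W
  R_polyurethane foam = (1/0.906 − 1/1.32)/(4πk) = 0.3462/(4π·0.0294) = 0.9370 K/W
  R_fibreglass batt = (1/1.32 − 1/1.92)/(4πk) = 0.2367/(4π·0.0421) = 0.4475 K/W
ΣR = 4.567×10^-5 + 0.9370 + 0.4475 = 1.385 K/W
Q = ΔT/ΣR = (96 K − 289.7 K)/1.385 = -140 W
(Negative Q ⇒ heat flows inward; heat gain = 140 W.)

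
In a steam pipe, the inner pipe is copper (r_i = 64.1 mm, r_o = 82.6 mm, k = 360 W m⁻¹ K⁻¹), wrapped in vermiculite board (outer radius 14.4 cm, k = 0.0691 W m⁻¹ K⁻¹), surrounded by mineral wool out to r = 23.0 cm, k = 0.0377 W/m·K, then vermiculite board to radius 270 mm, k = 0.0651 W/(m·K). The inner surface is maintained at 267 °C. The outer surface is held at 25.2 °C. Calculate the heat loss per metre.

Q' = 66.3 W/m

Treat each layer as a resistance in series:
  R'_copper = ln(0.0826/0.0641)/(2πk) = 0.2536/(2π·360) = 1.121×10^-4 m·K/W
  R'_vermiculite board = ln(0.144/0.0826)/(2πk) = 0.5558/(2π·0.0691) = 1.280 m·K/W
  R'_mineral wool = ln(0.230/0.144)/(2πk) = 0.4683/(2π·0.0377) = 1.977 m·K/W
  R'_vermiculite board = ln(0.270/0.230)/(2πk) = 0.1603/(2π·0.0651) = 0.3920 m·K/W
ΣR = 1.121×10^-4 + 1.280 + 1.977 + 0.3920 = 3.649 m·K/W
Q' = ΔT/ΣR = (267 °C − 25.2 °C)/3.649 = 66.3 W/m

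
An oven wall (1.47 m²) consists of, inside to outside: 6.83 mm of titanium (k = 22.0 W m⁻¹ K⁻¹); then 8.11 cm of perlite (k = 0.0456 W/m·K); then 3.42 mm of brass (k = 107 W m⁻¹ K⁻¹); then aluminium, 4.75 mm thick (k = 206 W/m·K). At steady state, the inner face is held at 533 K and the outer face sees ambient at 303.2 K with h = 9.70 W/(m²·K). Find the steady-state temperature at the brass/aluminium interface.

Series thermal resistances, inner to outer:
  R_titanium = L/(kA) = 0.00683/(22.0·1.47) = 2.112×10^-4 K/W
  R_perlite = L/(kA) = 0.0811/(0.0456·1.47) = 1.210 K/W
  R_brass = L/(kA) = 0.00342/(107·1.47) = 2.174×10^-5 K/W
  R_aluminium = L/(kA) = 0.00475/(206·1.47) = 1.569×10^-5 K/W
  R_conv,out = 1/(hA) = 1/(9.70·1.47) = 0.07013 K/W
ΣR = 2.112×10^-4 + 1.210 + 2.174×10^-5 + 1.569×10^-5 + 0.07013 = 1.280 K/W
Q = ΔT/ΣR = (533 K − 303.2 K)/1.280 = 179.5 W
From the inner boundary to the brass/aluminium interface, ΣR_partial = 1.210 K/W.
T_interface = T_in − Q·ΣR_partial = 533 K − (179.5)(1.210) = 315.8 K

T = 315.8 K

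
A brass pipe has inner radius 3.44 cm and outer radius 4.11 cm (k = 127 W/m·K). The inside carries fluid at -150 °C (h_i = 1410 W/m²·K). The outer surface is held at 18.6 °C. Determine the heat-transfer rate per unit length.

Q' = 48.1 kW/m

Resistance network (inner→outer):
  R'_conv,in = 1/(2πr h) = 1/(2π·0.0344·1410) = 0.003281 m·K/W
  R'_brass = ln(0.0411/0.0344)/(2πk) = 0.1780/(2π·127) = 2.230×10^-4 m·K/W
ΣR = 0.003281 + 2.230×10^-4 = 0.003504 m·K/W
Q' = ΔT/ΣR = (-150 °C − 18.6 °C)/0.003504 = -48100 W/m
(Negative Q' ⇒ heat flows inward; heat gain = 48100 W/m.)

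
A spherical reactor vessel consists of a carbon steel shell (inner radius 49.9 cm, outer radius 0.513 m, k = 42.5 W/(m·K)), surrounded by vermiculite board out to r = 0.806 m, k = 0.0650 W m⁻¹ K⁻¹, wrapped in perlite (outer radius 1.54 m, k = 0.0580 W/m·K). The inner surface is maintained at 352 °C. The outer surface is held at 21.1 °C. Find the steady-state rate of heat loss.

Q = 197 W

Treat each layer as a resistance in series:
  R_carbon steel = (1/0.499 − 1/0.513)/(4πk) = 0.05469/(4π·42.5) = 1.024×10^-4 K/W
  R_vermiculite board = (1/0.513 − 1/0.806)/(4πk) = 0.7086/(4π·0.0650) = 0.8675 K/W
  R_perlite = (1/0.806 − 1/1.54)/(4πk) = 0.5913/(4π·0.0580) = 0.8113 K/W
ΣR = 1.024×10^-4 + 0.8675 + 0.8113 = 1.679 K/W
Q = ΔT/ΣR = (352 °C − 21.1 °C)/1.679 = 197 W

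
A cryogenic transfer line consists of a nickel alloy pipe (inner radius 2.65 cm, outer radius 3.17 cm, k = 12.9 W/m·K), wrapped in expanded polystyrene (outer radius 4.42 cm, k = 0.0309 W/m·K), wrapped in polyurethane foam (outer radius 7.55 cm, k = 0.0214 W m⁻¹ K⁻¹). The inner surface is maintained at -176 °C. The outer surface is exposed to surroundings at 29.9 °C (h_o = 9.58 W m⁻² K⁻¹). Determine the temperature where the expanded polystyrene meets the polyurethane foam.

T = -116 °C

Resistance network (inner→outer):
  R'_nickel alloy = ln(0.0317/0.0265)/(2πk) = 0.1792/(2π·12.9) = 0.002211 m·K/W
  R'_expanded polystyrene = ln(0.0442/0.0317)/(2πk) = 0.3324/(2π·0.0309) = 1.712 m·K/W
  R'_polyurethane foam = ln(0.0755/0.0442)/(2πk) = 0.5354/(2π·0.0214) = 3.982 m·K/W
  R'_conv,out = 1/(2πr h) = 1/(2π·0.0755·9.58) = 0.2200 m·K/W
ΣR = 0.002211 + 1.712 + 3.982 + 0.2200 = 5.916 m·K/W
Q' = ΔT/ΣR = (-176 °C − 29.9 °C)/5.916 = -34.80 W/m
From the inner boundary to the expanded polystyrene/polyurethane foam interface, ΣR_partial = 1.714 m·K/W.
T_interface = T_in − Q'·ΣR_partial = -176 °C − (-34.80)(1.714) = -116 °C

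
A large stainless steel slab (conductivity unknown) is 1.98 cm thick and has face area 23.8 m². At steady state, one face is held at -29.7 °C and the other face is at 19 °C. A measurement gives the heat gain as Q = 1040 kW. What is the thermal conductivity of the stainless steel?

ΣR = ΔT/Q = |-29.7 − 19|/1.04×10^6 = 4.683×10^-5 K/W
L/(kA) = 4.683×10^-5 ⇒ k = 0.0198/(4.683×10^-5·23.8) = 17.8 W/m·K

k = 17.8 W/m·K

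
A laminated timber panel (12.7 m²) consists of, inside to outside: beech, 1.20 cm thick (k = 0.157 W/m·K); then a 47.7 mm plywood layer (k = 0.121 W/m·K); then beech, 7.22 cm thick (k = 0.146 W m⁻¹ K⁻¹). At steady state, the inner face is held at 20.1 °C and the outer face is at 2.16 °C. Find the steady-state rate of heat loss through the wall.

Q = 236 W

Treat each layer as a resistance in series:
  R_beech = L/(kA) = 0.0120/(0.157·12.7) = 0.006018 K/W
  R_plywood = L/(kA) = 0.0477/(0.121·12.7) = 0.03104 K/W
  R_beech = L/(kA) = 0.0722/(0.146·12.7) = 0.03894 K/W
ΣR = 0.006018 + 0.03104 + 0.03894 = 0.07600 K/W
Q = ΔT/ΣR = (20.1 °C − 2.16 °C)/0.07600 = 236 W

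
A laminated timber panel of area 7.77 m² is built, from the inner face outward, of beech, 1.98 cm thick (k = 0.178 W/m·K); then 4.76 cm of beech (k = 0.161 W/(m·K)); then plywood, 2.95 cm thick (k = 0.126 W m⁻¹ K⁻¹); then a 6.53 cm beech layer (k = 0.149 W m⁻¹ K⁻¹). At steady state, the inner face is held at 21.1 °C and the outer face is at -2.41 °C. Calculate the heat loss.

Q = 169 W

Treat each layer as a resistance in series:
  R_beech = L/(kA) = 0.0198/(0.178·7.77) = 0.01432 K/W
  R_beech = L/(kA) = 0.0476/(0.161·7.77) = 0.03805 K/W
  R_plywood = L/(kA) = 0.0295/(0.126·7.77) = 0.03013 K/W
  R_beech = L/(kA) = 0.0653/(0.149·7.77) = 0.05640 K/W
ΣR = 0.01432 + 0.03805 + 0.03013 + 0.05640 = 0.1389 K/W
Q = ΔT/ΣR = (21.1 °C − -2.41 °C)/0.1389 = 169 W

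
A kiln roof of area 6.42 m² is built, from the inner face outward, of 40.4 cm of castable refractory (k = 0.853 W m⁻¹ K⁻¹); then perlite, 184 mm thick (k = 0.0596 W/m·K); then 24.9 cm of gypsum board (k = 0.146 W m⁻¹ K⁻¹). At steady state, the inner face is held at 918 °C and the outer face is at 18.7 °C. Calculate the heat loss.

Q = 1100 W

Treat each layer as a resistance in series:
  R_castable refractory = L/(kA) = 0.404/(0.853·6.42) = 0.07377 K/W
  R_perlite = L/(kA) = 0.184/(0.0596·6.42) = 0.4809 K/W
  R_gypsum board = L/(kA) = 0.249/(0.146·6.42) = 0.2657 K/W
ΣR = 0.07377 + 0.4809 + 0.2657 = 0.8204 K/W
Q = ΔT/ΣR = (918 °C − 18.7 °C)/0.8204 = 1100 W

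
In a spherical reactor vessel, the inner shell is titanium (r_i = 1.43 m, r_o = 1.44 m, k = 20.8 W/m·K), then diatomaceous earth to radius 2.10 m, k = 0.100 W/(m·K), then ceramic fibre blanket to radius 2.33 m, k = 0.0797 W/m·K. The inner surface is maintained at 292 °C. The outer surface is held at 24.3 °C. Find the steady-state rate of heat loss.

Q = 1210 W

Series thermal resistances, inner to outer:
  R_titanium = (1/1.43 − 1/1.44)/(4πk) = 0.004856/(4π·20.8) = 1.858×10^-5 K/W
  R_diatomaceous earth = (1/1.44 − 1/2.10)/(4πk) = 0.2183/(4π·0.100) = 0.1737 K/W
  R_ceramic fibre blanket = (1/2.10 − 1/2.33)/(4πk) = 0.04701/(4π·0.0797) = 0.04693 K/W
ΣR = 1.858×10^-5 + 0.1737 + 0.04693 = 0.2206 K/W
Q = ΔT/ΣR = (292 °C − 24.3 °C)/0.2206 = 1210 W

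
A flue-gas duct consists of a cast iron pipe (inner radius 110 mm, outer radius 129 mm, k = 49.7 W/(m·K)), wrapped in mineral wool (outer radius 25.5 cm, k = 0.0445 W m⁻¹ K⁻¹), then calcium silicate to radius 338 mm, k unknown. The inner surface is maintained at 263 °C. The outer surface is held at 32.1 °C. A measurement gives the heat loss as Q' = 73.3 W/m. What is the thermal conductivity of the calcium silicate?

ΣR = ΔT/Q' = |263 − 32.1|/73.3 = 3.150 m·K/W
Known resistances:
  R'_cast iron = ln(0.129/0.110)/(2πk) = 0.1593/(2π·49.7) = 5.102×10^-4 m·K/W
  R'_mineral wool = ln(0.255/0.129)/(2πk) = 0.6815/(2π·0.0445) = 2.437 m·K/W
R_calcium silicate = ΣR − ΣR_known = 3.150 − 2.438 = 0.7120 m·K/W
ln(r₂/r₁)/(2πk) = 0.7120 ⇒ k = 0.2818/(2π·0.7120) = 0.0630 W/m·K

k = 0.0630 W/m·K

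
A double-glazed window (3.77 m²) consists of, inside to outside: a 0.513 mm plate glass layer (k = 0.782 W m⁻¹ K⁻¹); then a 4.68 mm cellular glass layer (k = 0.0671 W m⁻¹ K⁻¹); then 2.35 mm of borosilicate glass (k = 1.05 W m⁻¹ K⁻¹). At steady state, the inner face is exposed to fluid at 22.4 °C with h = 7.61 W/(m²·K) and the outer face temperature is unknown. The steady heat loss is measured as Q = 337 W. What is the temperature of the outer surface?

Sum the resistances:
  R_conv,in = 1/(hA) = 1/(7.61·3.77) = 0.03486 K/W
  R_plate glass = L/(kA) = 5.13×10^-4/(0.782·3.77) = 1.740×10^-4 K/W
  R_cellular glass = L/(kA) = 0.00468/(0.0671·3.77) = 0.01850 K/W
  R_borosilicate glass = L/(kA) = 0.00235/(1.05·3.77) = 5.937×10^-4 K/W
ΣR = 0.05412 K/W
ΔT = Q·ΣR = 337 × 0.05412 = 18.24 K
Heat flows outward, so T_out = T_in − ΔT = 22.4 − 18.24 = 4.16 °C

T_out = 4.16 °C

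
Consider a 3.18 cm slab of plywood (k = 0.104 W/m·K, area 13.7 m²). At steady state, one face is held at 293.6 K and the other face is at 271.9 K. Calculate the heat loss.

Q = kA·ΔT/L = 0.104 × 13.7 × |293.6 K − 271.9 K| / 0.0318 = 972 W

Q = 972 W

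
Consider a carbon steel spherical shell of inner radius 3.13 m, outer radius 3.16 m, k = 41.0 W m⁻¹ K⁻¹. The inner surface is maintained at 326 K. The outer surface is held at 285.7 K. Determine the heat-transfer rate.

Q = 6850 kW

Q = 4πk·ΔT/(1/r₁ − 1/r₂) = 4π × 41.0 × 40.3 / (1/3.13 − 1/3.16) = 6.85×10^6 W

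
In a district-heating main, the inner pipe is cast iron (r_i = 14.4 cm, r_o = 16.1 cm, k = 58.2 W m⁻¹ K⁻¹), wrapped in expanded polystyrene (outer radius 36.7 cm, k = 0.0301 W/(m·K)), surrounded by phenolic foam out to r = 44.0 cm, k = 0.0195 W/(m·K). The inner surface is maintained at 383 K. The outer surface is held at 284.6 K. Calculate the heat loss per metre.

Q' = 16.9 W/m

Treat each layer as a resistance in series:
  R'_cast iron = ln(0.161/0.144)/(2πk) = 0.1116/(2π·58.2) = 3.052×10^-4 m·K/W
  R'_expanded polystyrene = ln(0.367/0.161)/(2πk) = 0.8240/(2π·0.0301) = 4.357 m·K/W
  R'_phenolic foam = ln(0.440/0.367)/(2πk) = 0.1814/(2π·0.0195) = 1.481 m·K/W
ΣR = 3.052×10^-4 + 4.357 + 1.481 = 5.838 m·K/W
Q' = ΔT/ΣR = (383 K − 284.6 K)/5.838 = 16.9 W/m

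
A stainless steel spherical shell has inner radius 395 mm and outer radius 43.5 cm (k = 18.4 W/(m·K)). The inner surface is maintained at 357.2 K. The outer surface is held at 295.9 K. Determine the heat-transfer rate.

Q = 4πk·ΔT/(1/r₁ − 1/r₂) = 4π × 18.4 × 61.3 / (1/0.395 − 1/0.435) = 60900 W

Q = 60.9 kW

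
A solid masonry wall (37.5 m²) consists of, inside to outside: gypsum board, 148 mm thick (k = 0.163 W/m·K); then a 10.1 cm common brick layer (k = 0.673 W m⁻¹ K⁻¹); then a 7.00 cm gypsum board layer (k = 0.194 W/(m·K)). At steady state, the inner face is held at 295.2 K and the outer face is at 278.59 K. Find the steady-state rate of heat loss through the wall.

Treat each layer as a resistance in series:
  R_gypsum board = L/(kA) = 0.148/(0.163·37.5) = 0.02421 K/W
  R_common brick = L/(kA) = 0.101/(0.673·37.5) = 0.004002 K/W
  R_gypsum board = L/(kA) = 0.0700/(0.194·37.5) = 0.009622 K/W
ΣR = 0.02421 + 0.004002 + 0.009622 = 0.03783 K/W
Q = ΔT/ΣR = (295.2 K − 278.59 K)/0.03783 = 439 W

Q = 439 W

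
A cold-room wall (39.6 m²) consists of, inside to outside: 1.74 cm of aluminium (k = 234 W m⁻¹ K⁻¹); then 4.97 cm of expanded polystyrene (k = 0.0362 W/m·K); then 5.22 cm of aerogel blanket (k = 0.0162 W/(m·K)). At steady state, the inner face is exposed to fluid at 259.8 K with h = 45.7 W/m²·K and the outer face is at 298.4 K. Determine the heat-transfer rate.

Q = 331 W

Resistance network (inner→outer):
  R_conv,in = 1/(hA) = 1/(45.7·39.6) = 5.526×10^-4 K/W
  R_aluminium = L/(kA) = 0.0174/(234·39.6) = 1.878×10^-6 K/W
  R_expanded polystyrene = L/(kA) = 0.0497/(0.0362·39.6) = 0.03467 K/W
  R_aerogel blanket = L/(kA) = 0.0522/(0.0162·39.6) = 0.08137 K/W
ΣR = 5.526×10^-4 + 1.878×10^-6 + 0.03467 + 0.08137 = 0.1166 K/W
Q = ΔT/ΣR = (259.8 K − 298.4 K)/0.1166 = -331 W
(Negative Q ⇒ heat flows inward; heat gain = 331 W.)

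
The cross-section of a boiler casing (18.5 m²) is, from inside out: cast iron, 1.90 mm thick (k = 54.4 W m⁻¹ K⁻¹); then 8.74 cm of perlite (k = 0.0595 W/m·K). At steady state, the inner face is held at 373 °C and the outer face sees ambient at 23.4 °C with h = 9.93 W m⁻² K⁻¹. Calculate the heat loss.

Series thermal resistances, inner to outer:
  R_cast iron = L/(kA) = 0.00190/(54.4·18.5) = 1.888×10^-6 K/W
  R_perlite = L/(kA) = 0.0874/(0.0595·18.5) = 0.07940 K/W
  R_conv,out = 1/(hA) = 1/(9.93·18.5) = 0.005444 K/W
ΣR = 1.888×10^-6 + 0.07940 + 0.005444 = 0.08485 K/W
Q = ΔT/ΣR = (373 °C − 23.4 °C)/0.08485 = 4120 W

Q = 4.12 kW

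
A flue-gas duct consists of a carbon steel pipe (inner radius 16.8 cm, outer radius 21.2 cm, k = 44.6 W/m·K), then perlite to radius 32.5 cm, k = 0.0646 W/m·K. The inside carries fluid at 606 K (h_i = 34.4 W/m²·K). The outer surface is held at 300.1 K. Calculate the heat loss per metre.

Treat each layer as a resistance in series:
  R'_conv,in = 1/(2πr h) = 1/(2π·0.168·34.4) = 0.02754 m·K/W
  R'_carbon steel = ln(0.212/0.168)/(2πk) = 0.2326/(2π·44.6) = 8.301×10^-4 m·K/W
  R'_perlite = ln(0.325/0.212)/(2πk) = 0.4272/(2π·0.0646) = 1.053 m·K/W
ΣR = 0.02754 + 8.301×10^-4 + 1.053 = 1.081 m·K/W
Q' = ΔT/ΣR = (606 K − 300.1 K)/1.081 = 283 W/m

Q' = 283 W/m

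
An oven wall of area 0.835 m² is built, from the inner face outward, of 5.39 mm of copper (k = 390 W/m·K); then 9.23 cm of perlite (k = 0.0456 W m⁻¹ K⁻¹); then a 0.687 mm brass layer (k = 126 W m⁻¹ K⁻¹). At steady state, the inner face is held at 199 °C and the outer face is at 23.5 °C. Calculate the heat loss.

Q = 72.4 W

Series thermal resistances, inner to outer:
  R_copper = L/(kA) = 0.00539/(390·0.835) = 1.655×10^-5 K/W
  R_perlite = L/(kA) = 0.0923/(0.0456·0.835) = 2.424 K/W
  R_brass = L/(kA) = 6.87×10^-4/(126·0.835) = 6.530×10^-6 K/W
ΣR = 1.655×10^-5 + 2.424 + 6.530×10^-6 = 2.424 K/W
Q = ΔT/ΣR = (199 °C − 23.5 °C)/2.424 = 72.4 W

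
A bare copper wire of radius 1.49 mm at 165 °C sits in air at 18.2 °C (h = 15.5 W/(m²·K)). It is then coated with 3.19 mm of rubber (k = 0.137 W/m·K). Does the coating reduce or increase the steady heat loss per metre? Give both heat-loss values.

increases: 21.3 → 41.7 W/m

Critical radius for a cylinder: r_cr = k/h = 0.00884 m = 0.884 cm.
Outer radius after coating: r₂ = 0.00149 + 0.00319 = 0.00468 m.
Since r₁ < r_cr and r₂ ≤ r_cr, the coating moves toward the maximum at r_cr — heat loss rises.
Bare: R = 1/(2πr₁h) = 6.891 m·K/W; Q = 146.8/6.891 = 21.3 W/m.
Coated: R = R_cond + R_conv = 3.524 m·K/W; Q = 146.8/3.524 = 41.7 W/m.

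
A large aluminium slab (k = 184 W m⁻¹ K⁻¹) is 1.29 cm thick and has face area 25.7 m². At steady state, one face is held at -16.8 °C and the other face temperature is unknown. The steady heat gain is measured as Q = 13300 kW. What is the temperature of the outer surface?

Sum the resistances:
  R_aluminium = L/(kA) = 0.0129/(184·25.7) = 2.728×10^-6 K/W
ΣR = 2.728×10^-6 K/W
ΔT = Q·ΣR = 1.33×10^7 × 2.728×10^-6 = 36.28 K
Heat flows inward, so T_out = T_in + ΔT = -16.8 + 36.28 = 19.5 °C

T_out = 19.5 °C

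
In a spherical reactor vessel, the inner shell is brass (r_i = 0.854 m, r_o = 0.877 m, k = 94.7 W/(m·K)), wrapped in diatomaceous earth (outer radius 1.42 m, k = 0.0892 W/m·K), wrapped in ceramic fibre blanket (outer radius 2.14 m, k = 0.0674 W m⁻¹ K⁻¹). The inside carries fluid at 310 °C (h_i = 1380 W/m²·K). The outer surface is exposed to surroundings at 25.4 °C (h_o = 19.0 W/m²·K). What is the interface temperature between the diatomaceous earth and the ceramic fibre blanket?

Treat each layer as a resistance in series:
  R_conv,in = 1/(4πr²h) = 1/(4π·0.854²·1380) = 7.907×10^-5 K/W
  R_brass = (1/0.854 − 1/0.877)/(4πk) = 0.03071/(4π·94.7) = 2.581×10^-5 K/W
  R_diatomaceous earth = (1/0.877 − 1/1.42)/(4πk) = 0.4360/(4π·0.0892) = 0.3890 K/W
  R_ceramic fibre blanket = (1/1.42 − 1/2.14)/(4πk) = 0.2369/(4π·0.0674) = 0.2797 K/W
  R_conv,out = 1/(4πr²h) = 1/(4π·2.14²·19.0) = 9.146×10^-4 K/W
ΣR = 7.907×10^-5 + 2.581×10^-5 + 0.3890 + 0.2797 + 9.146×10^-4 = 0.6697 K/W
Q = ΔT/ΣR = (310 °C − 25.4 °C)/0.6697 = 425.0 W
From the inner boundary to the diatomaceous earth/ceramic fibre blanket interface, ΣR_partial = 0.3891 K/W.
T_interface = T_in − Q·ΣR_partial = 310 °C − (425.0)(0.3891) = 145 °C

T = 145 °C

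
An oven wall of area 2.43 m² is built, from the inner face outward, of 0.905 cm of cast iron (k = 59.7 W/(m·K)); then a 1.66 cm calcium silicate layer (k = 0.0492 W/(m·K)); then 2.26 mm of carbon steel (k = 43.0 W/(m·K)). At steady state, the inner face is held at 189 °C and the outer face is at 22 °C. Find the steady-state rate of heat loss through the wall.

Q = 1200 W

Treat each layer as a resistance in series:
  R_cast iron = L/(kA) = 0.00905/(59.7·2.43) = 6.238×10^-5 K/W
  R_calcium silicate = L/(kA) = 0.0166/(0.0492·2.43) = 0.1388 K/W
  R_carbon steel = L/(kA) = 0.00226/(43.0·2.43) = 2.163×10^-5 K/W
ΣR = 6.238×10^-5 + 0.1388 + 2.163×10^-5 = 0.1389 K/W
Q = ΔT/ΣR = (189 °C − 22 °C)/0.1389 = 1200 W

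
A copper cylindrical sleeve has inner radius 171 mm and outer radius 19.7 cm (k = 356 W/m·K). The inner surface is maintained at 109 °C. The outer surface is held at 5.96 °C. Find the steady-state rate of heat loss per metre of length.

Q' = 2πk·ΔT/ln(r₂/r₁) = 2π × 356 × 103.04 / ln(0.197/0.171) = 1.63×10^6 W/m

Q' = 1630 kW/m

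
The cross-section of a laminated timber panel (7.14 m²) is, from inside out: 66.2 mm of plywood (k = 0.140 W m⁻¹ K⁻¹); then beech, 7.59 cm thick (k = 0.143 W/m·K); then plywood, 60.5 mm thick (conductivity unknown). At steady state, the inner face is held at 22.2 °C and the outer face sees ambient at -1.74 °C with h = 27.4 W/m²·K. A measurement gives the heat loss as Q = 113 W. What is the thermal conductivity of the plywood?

ΣR = ΔT/Q = |22.2 − -1.74|/113 = 0.2119 K/W
Known resistances:
  R_plywood = L/(kA) = 0.0662/(0.140·7.14) = 0.06623 K/W
  R_beech = L/(kA) = 0.0759/(0.143·7.14) = 0.07434 K/W
  R_conv,out = 1/(hA) = 1/(27.4·7.14) = 0.005112 K/W
R_plywood = ΣR − ΣR_known = 0.2119 − 0.1457 = 0.06620 K/W
L/(kA) = 0.06620 ⇒ k = 0.0605/(0.06620·7.14) = 0.128 W/m·K

k = 0.128 W/m·K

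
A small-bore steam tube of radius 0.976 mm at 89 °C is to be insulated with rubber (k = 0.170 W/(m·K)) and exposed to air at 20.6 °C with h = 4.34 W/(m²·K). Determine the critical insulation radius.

r_cr = 3.92 cm

For a cylinder, r_cr = k_ins/h = 0.170/4.34 = 0.0392 m = 3.92 cm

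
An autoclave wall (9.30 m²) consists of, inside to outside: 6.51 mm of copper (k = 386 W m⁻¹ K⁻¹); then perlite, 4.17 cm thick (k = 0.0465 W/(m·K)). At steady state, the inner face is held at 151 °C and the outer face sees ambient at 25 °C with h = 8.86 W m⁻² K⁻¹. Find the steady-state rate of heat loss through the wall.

Q = 1160 W

Treat each layer as a resistance in series:
  R_copper = L/(kA) = 0.00651/(386·9.30) = 1.813×10^-6 K/W
  R_perlite = L/(kA) = 0.0417/(0.0465·9.30) = 0.09643 K/W
  R_conv,out = 1/(hA) = 1/(8.86·9.30) = 0.01214 K/W
ΣR = 1.813×10^-6 + 0.09643 + 0.01214 = 0.1086 K/W
Q = ΔT/ΣR = (151 °C − 25 °C)/0.1086 = 1160 W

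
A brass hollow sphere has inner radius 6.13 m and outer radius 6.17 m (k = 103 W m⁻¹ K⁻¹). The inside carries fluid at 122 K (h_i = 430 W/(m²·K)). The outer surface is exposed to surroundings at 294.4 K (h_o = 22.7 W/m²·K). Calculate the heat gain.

Series thermal resistances, inner to outer:
  R_conv,in = 1/(4πr²h) = 1/(4π·6.13²·430) = 4.925×10^-6 K/W
  R_brass = (1/6.13 − 1/6.17)/(4πk) = 0.001058/(4π·103) = 8.171×10^-7 K/W
  R_conv,out = 1/(4πr²h) = 1/(4π·6.17²·22.7) = 9.209×10^-5 K/W
ΣR = 4.925×10^-6 + 8.171×10^-7 + 9.209×10^-5 = 9.783×10^-5 K/W
Q = ΔT/ΣR = (122 K − 294.4 K)/9.783×10^-5 = -1.76×10^6 W
(Negative Q ⇒ heat flows inward; heat gain = 1.76×10^6 W.)

Q = 1760 kW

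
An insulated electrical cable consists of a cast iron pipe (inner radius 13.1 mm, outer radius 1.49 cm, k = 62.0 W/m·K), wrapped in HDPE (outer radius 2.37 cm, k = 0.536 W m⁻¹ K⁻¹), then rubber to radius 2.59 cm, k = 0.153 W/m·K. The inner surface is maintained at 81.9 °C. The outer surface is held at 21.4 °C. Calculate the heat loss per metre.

Series thermal resistances, inner to outer:
  R'_cast iron = ln(0.0149/0.0131)/(2πk) = 0.1287/(2π·62.0) = 3.305×10^-4 m·K/W
  R'_HDPE = ln(0.0237/0.0149)/(2πk) = 0.4641/(2π·0.536) = 0.1378 m·K/W
  R'_rubber = ln(0.0259/0.0237)/(2πk) = 0.08877/(2π·0.153) = 0.09234 m·K/W
ΣR = 3.305×10^-4 + 0.1378 + 0.09234 = 0.2305 m·K/W
Q' = ΔT/ΣR = (81.9 °C − 21.4 °C)/0.2305 = 262 W/m

Q' = 262 W/m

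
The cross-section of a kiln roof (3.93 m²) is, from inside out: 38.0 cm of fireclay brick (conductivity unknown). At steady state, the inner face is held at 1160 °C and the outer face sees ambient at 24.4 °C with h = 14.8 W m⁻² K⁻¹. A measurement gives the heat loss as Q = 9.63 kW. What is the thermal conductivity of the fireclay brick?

k = 0.960 W/m·K

ΣR = ΔT/Q = |1160 − 24.4|/9630 = 0.1179 K/W
Known resistances:
  R_conv,out = 1/(hA) = 1/(14.8·3.93) = 0.01719 K/W
R_fireclay brick = ΣR − ΣR_known = 0.1179 − 0.01719 = 0.1007 K/W
L/(kA) = 0.1007 ⇒ k = 0.380/(0.1007·3.93) = 0.960 W/m·K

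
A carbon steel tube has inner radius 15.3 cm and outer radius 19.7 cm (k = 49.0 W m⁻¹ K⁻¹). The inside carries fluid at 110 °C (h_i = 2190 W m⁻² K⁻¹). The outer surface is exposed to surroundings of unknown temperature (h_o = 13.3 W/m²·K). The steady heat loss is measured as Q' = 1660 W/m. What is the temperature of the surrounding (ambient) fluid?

T_out = 7.0 °C

Sum the resistances:
  R'_conv,in = 1/(2πr h) = 1/(2π·0.153·2190) = 4.750×10^-4 m·K/W
  R'_carbon steel = ln(0.197/0.153)/(2πk) = 0.2528/(2π·49.0) = 8.210×10^-4 m·K/W
  R'_conv,out = 1/(2πr h) = 1/(2π·0.197·13.3) = 0.06074 m·K/W
ΣR = 0.06204 m·K/W
ΔT = Q'·ΣR = 1660 × 0.06204 = 103.0 K
Heat flows outward, so T_out = T_in − ΔT = 110 − 103.0 = 7.0 °C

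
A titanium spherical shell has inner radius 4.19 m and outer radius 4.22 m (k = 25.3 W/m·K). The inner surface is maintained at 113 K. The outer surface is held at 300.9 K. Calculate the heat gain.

Q = 35200 kW

Q = 4πk·ΔT/(1/r₁ − 1/r₂) = 4π × 25.3 × 187.9 / (1/4.19 − 1/4.22) = 3.52×10^7 W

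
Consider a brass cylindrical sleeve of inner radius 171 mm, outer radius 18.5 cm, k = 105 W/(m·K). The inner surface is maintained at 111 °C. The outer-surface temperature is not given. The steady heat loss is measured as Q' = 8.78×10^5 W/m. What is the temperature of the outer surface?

Series resistances:
  R'_brass = ln(0.185/0.171)/(2πk) = 0.07869/(2π·105) = 1.193×10^-4 m·K/W
ΣR = 1.193×10^-4 m·K/W
ΔT = Q'·ΣR = 8.78×10^5 × 1.193×10^-4 = 104.7 K
Heat flows outward, so T_out = T_in − ΔT = 111 − 104.7 = 6.3 °C

T_out = 6.3 °C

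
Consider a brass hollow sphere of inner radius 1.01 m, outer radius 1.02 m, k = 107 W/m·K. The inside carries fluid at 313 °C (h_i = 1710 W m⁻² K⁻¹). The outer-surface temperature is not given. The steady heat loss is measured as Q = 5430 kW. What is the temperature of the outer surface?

T_out = 26.1 °C

Series resistances:
  R_conv,in = 1/(4πr²h) = 1/(4π·1.01²·1710) = 4.562×10^-5 K/W
  R_brass = (1/1.01 − 1/1.02)/(4πk) = 0.009707/(4π·107) = 7.219×10^-6 K/W
ΣR = 5.284×10^-5 K/W
ΔT = Q·ΣR = 5.43×10^6 × 5.284×10^-5 = 286.9 K
Heat flows outward, so T_out = T_in − ΔT = 313 − 286.9 = 26.1 °C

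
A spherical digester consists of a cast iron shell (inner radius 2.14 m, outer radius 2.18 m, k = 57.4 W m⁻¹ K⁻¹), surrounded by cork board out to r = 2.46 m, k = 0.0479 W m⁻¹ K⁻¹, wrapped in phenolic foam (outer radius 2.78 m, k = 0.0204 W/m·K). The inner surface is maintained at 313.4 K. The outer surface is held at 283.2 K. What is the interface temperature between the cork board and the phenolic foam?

Series thermal resistances, inner to outer:
  R_cast iron = (1/2.14 − 1/2.18)/(4πk) = 0.008574/(4π·57.4) = 1.189×10^-5 K/W
  R_cork board = (1/2.18 − 1/2.46)/(4πk) = 0.05221/(4π·0.0479) = 0.08674 K/W
  R_phenolic foam = (1/2.46 − 1/2.78)/(4πk) = 0.04679/(4π·0.0204) = 0.1825 K/W
ΣR = 1.189×10^-5 + 0.08674 + 0.1825 = 0.2693 K/W
Q = ΔT/ΣR = (313.4 K − 283.2 K)/0.2693 = 112.1 W
From the inner boundary to the cork board/phenolic foam interface, ΣR_partial = 0.08675 K/W.
T_interface = T_in − Q·ΣR_partial = 313.4 K − (112.1)(0.08675) = 303.7 K

T = 303.7 K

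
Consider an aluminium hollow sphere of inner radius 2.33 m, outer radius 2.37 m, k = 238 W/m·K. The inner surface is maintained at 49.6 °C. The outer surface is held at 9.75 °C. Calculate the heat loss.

Q = 4πk·ΔT/(1/r₁ − 1/r₂) = 4π × 238 × 39.85 / (1/2.33 − 1/2.37) = 1.65×10^7 W

Q = 16500 kW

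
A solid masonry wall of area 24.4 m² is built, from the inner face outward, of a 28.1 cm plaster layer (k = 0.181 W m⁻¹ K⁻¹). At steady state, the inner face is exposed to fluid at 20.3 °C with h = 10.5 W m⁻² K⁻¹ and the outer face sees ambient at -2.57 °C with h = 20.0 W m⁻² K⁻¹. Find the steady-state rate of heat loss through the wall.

Treat each layer as a resistance in series:
  R_conv,in = 1/(hA) = 1/(10.5·24.4) = 0.003903 K/W
  R_plaster = L/(kA) = 0.281/(0.181·24.4) = 0.06363 K/W
  R_conv,out = 1/(hA) = 1/(20.0·24.4) = 0.002049 K/W
ΣR = 0.003903 + 0.06363 + 0.002049 = 0.06958 K/W
Q = ΔT/ΣR = (20.3 °C − -2.57 °C)/0.06958 = 329 W

Q = 329 W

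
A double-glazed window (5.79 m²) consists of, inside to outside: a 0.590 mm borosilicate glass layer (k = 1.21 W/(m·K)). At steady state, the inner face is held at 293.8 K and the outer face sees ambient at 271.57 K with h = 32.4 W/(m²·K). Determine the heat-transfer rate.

Q = 4110 W

Treat each layer as a resistance in series:
  R_borosilicate glass = L/(kA) = 5.90×10^-4/(1.21·5.79) = 8.421×10^-5 K/W
  R_conv,out = 1/(hA) = 1/(32.4·5.79) = 0.005331 K/W
ΣR = 8.421×10^-5 + 0.005331 = 0.005415 K/W
Q = ΔT/ΣR = (293.8 K − 271.57 K)/0.005415 = 4110 W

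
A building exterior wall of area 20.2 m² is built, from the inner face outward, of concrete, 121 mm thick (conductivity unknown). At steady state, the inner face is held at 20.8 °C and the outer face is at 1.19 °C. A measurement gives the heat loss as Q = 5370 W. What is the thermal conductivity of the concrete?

ΣR = ΔT/Q = |20.8 − 1.19|/5370 = 0.003652 K/W
L/(kA) = 0.003652 ⇒ k = 0.121/(0.003652·20.2) = 1.64 W/m·K

k = 1.64 W/m·K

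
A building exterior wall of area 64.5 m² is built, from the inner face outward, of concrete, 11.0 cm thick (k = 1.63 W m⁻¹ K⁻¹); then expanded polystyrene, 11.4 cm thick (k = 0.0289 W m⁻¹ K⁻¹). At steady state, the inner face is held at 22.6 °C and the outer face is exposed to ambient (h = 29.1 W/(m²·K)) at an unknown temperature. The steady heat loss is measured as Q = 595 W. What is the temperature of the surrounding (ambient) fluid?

Series resistances:
  R_concrete = L/(kA) = 0.110/(1.63·64.5) = 0.001046 K/W
  R_expanded polystyrene = L/(kA) = 0.114/(0.0289·64.5) = 0.06116 K/W
  R_conv,out = 1/(hA) = 1/(29.1·64.5) = 5.328×10^-4 K/W
ΣR = 0.06274 K/W
ΔT = Q·ΣR = 595 × 0.06274 = 37.33 K
Heat flows outward, so T_out = T_in − ΔT = 22.6 − 37.33 = -14.7 °C

T_out = -14.7 °C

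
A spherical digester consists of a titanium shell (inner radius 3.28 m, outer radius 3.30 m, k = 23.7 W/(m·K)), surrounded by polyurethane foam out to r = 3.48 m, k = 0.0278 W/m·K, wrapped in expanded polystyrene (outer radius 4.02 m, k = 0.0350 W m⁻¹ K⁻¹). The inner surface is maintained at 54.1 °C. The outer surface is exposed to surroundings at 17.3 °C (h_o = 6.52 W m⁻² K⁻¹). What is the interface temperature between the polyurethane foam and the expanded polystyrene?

Series thermal resistances, inner to outer:
  R_titanium = (1/3.28 − 1/3.30)/(4πk) = 0.001848/(4π·23.7) = 6.204×10^-6 K/W
  R_polyurethane foam = (1/3.30 − 1/3.48)/(4πk) = 0.01567/(4π·0.0278) = 0.04487 K/W
  R_expanded polystyrene = (1/3.48 − 1/4.02)/(4πk) = 0.03860/(4π·0.0350) = 0.08776 K/W
  R_conv,out = 1/(4πr²h) = 1/(4π·4.02²·6.52) = 7.552×10^-4 K/W
ΣR = 6.204×10^-6 + 0.04487 + 0.08776 + 7.552×10^-4 = 0.1334 K/W
Q = ΔT/ΣR = (54.1 °C − 17.3 °C)/0.1334 = 275.9 W
From the inner boundary to the polyurethane foam/expanded polystyrene interface, ΣR_partial = 0.04488 K/W.
T_interface = T_in − Q·ΣR_partial = 54.1 °C − (275.9)(0.04488) = 41.7 °C

T = 41.7 °C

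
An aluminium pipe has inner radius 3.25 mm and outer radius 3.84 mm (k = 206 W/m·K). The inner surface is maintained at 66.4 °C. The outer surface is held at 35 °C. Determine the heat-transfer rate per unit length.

Q' = 244 kW/m

Q' = 2πk·ΔT/ln(r₂/r₁) = 2π × 206 × 31.4 / ln(0.00384/0.00325) = 2.44×10^5 W/m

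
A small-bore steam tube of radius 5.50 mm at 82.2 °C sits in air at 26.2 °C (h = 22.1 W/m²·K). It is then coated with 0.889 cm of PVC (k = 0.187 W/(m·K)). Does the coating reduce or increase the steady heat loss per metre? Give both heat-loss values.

Critical radius for a cylinder: r_cr = k/h = 0.00846 m = 0.846 cm.
Outer radius after coating: r₂ = 0.00550 + 0.00889 = 0.01439 m.
r₁ < r_cr < r₂: heat loss rises to a maximum at r_cr then falls. Whether the coating helps depends on whether Q(r₂) has dropped back below Q(r₁).
Bare: R = 1/(2πr₁h) = 1.309 m·K/W; Q = 56/1.309 = 42.8 W/m.
Coated: R = R_cond + R_conv = 1.319 m·K/W; Q = 56/1.319 = 42.5 W/m.

reduces: 42.8 → 42.5 W/m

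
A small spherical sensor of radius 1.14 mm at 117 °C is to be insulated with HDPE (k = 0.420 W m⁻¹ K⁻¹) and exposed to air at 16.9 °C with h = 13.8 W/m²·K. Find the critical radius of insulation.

r_cr = 6.09 cm

For a sphere, r_cr = 2k_ins/h = 2·0.420/13.8 = 0.0609 m = 6.09 cm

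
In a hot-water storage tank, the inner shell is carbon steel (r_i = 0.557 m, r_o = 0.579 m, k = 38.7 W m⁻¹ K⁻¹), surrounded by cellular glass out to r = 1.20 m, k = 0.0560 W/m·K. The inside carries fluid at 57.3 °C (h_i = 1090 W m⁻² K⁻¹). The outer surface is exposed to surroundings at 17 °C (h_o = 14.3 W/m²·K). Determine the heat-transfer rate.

Resistance network (inner→outer):
  R_conv,in = 1/(4πr²h) = 1/(4π·0.557²·1090) = 2.353×10^-4 K/W
  R_carbon steel = (1/0.557 − 1/0.579)/(4πk) = 0.06822/(4π·38.7) = 1.403×10^-4 K/W
  R_cellular glass = (1/0.579 − 1/1.20)/(4πk) = 0.8938/(4π·0.0560) = 1.270 K/W
  R_conv,out = 1/(4πr²h) = 1/(4π·1.20²·14.3) = 0.003864 K/W
ΣR = 2.353×10^-4 + 1.403×10^-4 + 1.270 + 0.003864 = 1.274 K/W
Q = ΔT/ΣR = (57.3 °C − 17 °C)/1.274 = 31.6 W

Q = 31.6 W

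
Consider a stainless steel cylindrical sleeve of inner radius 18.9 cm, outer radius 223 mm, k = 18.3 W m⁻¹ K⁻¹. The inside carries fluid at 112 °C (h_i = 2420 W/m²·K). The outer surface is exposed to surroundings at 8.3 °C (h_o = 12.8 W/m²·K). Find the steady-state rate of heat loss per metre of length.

Resistance network (inner→outer):
  R'_conv,in = 1/(2πr h) = 1/(2π·0.189·2420) = 3.480×10^-4 m·K/W
  R'_stainless steel = ln(0.223/0.189)/(2πk) = 0.1654/(2π·18.3) = 0.001439 m·K/W
  R'_conv,out = 1/(2πr h) = 1/(2π·0.223·12.8) = 0.05576 m·K/W
ΣR = 3.480×10^-4 + 0.001439 + 0.05576 = 0.05755 m·K/W
Q' = ΔT/ΣR = (112 °C − 8.3 °C)/0.05755 = 1800 W/m

Q' = 1800 W/m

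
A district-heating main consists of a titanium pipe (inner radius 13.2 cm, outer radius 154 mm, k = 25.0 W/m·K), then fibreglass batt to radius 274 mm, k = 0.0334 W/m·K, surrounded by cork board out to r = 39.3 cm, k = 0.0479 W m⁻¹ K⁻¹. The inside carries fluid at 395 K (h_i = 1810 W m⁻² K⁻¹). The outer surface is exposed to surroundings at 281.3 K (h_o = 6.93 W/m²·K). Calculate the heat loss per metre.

Resistance network (inner→outer):
  R'_conv,in = 1/(2πr h) = 1/(2π·0.132·1810) = 6.661×10^-4 m·K/W
  R'_titanium = ln(0.154/0.132)/(2πk) = 0.1542/(2π·25.0) = 9.814×10^-4 m·K/W
  R'_fibreglass batt = ln(0.274/0.154)/(2πk) = 0.5762/(2π·0.0334) = 2.746 m·K/W
  R'_cork board = ln(0.393/0.274)/(2πk) = 0.3607/(2π·0.0479) = 1.198 m·K/W
  R'_conv,out = 1/(2πr h) = 1/(2π·0.393·6.93) = 0.05844 m·K/W
ΣR = 6.661×10^-4 + 9.814×10^-4 + 2.746 + 1.198 + 0.05844 = 4.004 m·K/W
Q' = ΔT/ΣR = (395 K − 281.3 K)/4.004 = 28.4 W/m

Q' = 28.4 W/m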